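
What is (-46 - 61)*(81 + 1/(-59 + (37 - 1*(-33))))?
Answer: -95444/11 ≈ -8676.7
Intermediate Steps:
(-46 - 61)*(81 + 1/(-59 + (37 - 1*(-33)))) = -107*(81 + 1/(-59 + (37 + 33))) = -107*(81 + 1/(-59 + 70)) = -107*(81 + 1/11) = -107*892/11 = -95444/11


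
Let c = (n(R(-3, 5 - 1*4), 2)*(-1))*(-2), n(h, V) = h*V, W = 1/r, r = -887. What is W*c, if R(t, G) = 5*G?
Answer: -20/887 ≈ -0.022548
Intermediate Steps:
W = -1/887 (W = 1/(-887) = -1/887 ≈ -0.0011274)
n(h, V) = V*h
c = 20 (c = ((2*(5*(5 - 1*4)))*(-1))*(-2) = ((2*(5*(5 - 4)))*(-1))*(-2) = ((2*(5*1))*(-1))*(-2) = ((2*5)*(-1))*(-2) = (10*(-1))*(-2) = -10*(-2) = 20)
W*c = -1/887*20 = -20/887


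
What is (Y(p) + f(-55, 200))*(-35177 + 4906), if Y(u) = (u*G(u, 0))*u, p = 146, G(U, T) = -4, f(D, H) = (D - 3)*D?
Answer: 2484462054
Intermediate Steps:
f(D, H) = D*(-3 + D) (f(D, H) = (-3 + D)*D = D*(-3 + D))
Y(u) = -4*u**2 (Y(u) = (u*(-4))*u = (-4*u)*u = -4*u**2)
(Y(p) + f(-55, 200))*(-35177 + 4906) = (-4*146**2 - 55*(-3 - 55))*(-35177 + 4906) = (-4*21316 - 55*(-58))*(-30271) = (-85264 + 3190)*(-30271) = -82074*(-30271) = 2484462054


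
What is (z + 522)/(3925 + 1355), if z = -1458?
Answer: -39/220 ≈ -0.17727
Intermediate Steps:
(z + 522)/(3925 + 1355) = (-1458 + 522)/(3925 + 1355) = -936/5280 = -936*1/5280 = -39/220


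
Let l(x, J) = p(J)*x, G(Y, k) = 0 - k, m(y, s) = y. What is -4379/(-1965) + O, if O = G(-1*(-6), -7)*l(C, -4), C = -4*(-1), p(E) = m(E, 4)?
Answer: -215701/1965 ≈ -109.77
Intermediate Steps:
p(E) = E
G(Y, k) = -k
C = 4
l(x, J) = J*x
O = -112 (O = (-1*(-7))*(-4*4) = 7*(-16) = -112)
-4379/(-1965) + O = -4379/(-1965) - 112 = -4379*(-1/1965) - 112 = 4379/1965 - 112 = -215701/1965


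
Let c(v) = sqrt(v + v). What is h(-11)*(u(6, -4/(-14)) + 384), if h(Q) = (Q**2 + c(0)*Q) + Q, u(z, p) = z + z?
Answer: 43560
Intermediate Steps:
u(z, p) = 2*z
c(v) = sqrt(2)*sqrt(v) (c(v) = sqrt(2*v) = sqrt(2)*sqrt(v))
h(Q) = Q + Q**2 (h(Q) = (Q**2 + (sqrt(2)*sqrt(0))*Q) + Q = (Q**2 + (sqrt(2)*0)*Q) + Q = (Q**2 + 0*Q) + Q = (Q**2 + 0) + Q = Q**2 + Q = Q + Q**2)
h(-11)*(u(6, -4/(-14)) + 384) = (-11*(1 - 11))*(2*6 + 384) = (-11*(-10))*(12 + 384) = 110*396 = 43560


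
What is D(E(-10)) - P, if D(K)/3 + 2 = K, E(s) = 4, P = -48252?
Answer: 48258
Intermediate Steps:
D(K) = -6 + 3*K
D(E(-10)) - P = (-6 + 3*4) - 1*(-48252) = (-6 + 12) + 48252 = 6 + 48252 = 48258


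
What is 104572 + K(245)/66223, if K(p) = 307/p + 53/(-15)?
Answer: 5089927591984/48673905 ≈ 1.0457e+5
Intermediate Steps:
K(p) = -53/15 + 307/p (K(p) = 307/p + 53*(-1/15) = 307/p - 53/15 = -53/15 + 307/p)
104572 + K(245)/66223 = 104572 + (-53/15 + 307/245)/66223 = 104572 + (-53/15 + 307*(1/245))*(1/66223) = 104572 + (-53/15 + 307/245)*(1/66223) = 104572 - 1676/735*1/66223 = 104572 - 1676/48673905 = 5089927591984/48673905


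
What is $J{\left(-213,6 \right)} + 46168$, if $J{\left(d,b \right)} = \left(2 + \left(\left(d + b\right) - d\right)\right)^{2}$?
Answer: $46232$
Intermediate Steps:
$J{\left(d,b \right)} = \left(2 + b\right)^{2}$ ($J{\left(d,b \right)} = \left(2 + \left(\left(b + d\right) - d\right)\right)^{2} = \left(2 + b\right)^{2}$)
$J{\left(-213,6 \right)} + 46168 = \left(2 + 6\right)^{2} + 46168 = 8^{2} + 46168 = 64 + 46168 = 46232$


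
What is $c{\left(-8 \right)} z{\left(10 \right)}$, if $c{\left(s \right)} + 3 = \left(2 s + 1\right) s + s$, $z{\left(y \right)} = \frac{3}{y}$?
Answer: $\frac{327}{10} \approx 32.7$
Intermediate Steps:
$c{\left(s \right)} = -3 + s + s \left(1 + 2 s\right)$ ($c{\left(s \right)} = -3 + \left(\left(2 s + 1\right) s + s\right) = -3 + \left(\left(1 + 2 s\right) s + s\right) = -3 + \left(s \left(1 + 2 s\right) + s\right) = -3 + \left(s + s \left(1 + 2 s\right)\right) = -3 + s + s \left(1 + 2 s\right)$)
$c{\left(-8 \right)} z{\left(10 \right)} = \left(-3 + 2 \left(-8\right) + 2 \left(-8\right)^{2}\right) \frac{3}{10} = \left(-3 - 16 + 2 \cdot 64\right) 3 \cdot \frac{1}{10} = \left(-3 - 16 + 128\right) \frac{3}{10} = 109 \cdot \frac{3}{10} = \frac{327}{10}$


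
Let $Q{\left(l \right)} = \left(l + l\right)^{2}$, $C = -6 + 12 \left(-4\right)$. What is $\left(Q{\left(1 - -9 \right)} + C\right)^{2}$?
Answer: $119716$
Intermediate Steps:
$C = -54$ ($C = -6 - 48 = -54$)
$Q{\left(l \right)} = 4 l^{2}$ ($Q{\left(l \right)} = \left(2 l\right)^{2} = 4 l^{2}$)
$\left(Q{\left(1 - -9 \right)} + C\right)^{2} = \left(4 \left(1 - -9\right)^{2} - 54\right)^{2} = \left(4 \left(1 + 9\right)^{2} - 54\right)^{2} = \left(4 \cdot 10^{2} - 54\right)^{2} = \left(4 \cdot 100 - 54\right)^{2} = \left(400 - 54\right)^{2} = 346^{2} = 119716$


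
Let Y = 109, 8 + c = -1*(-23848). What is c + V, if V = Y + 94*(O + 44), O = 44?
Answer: 32221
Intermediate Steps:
c = 23840 (c = -8 - 1*(-23848) = -8 + 23848 = 23840)
V = 8381 (V = 109 + 94*(44 + 44) = 109 + 94*88 = 109 + 8272 = 8381)
c + V = 23840 + 8381 = 32221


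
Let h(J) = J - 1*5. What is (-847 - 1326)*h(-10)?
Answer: 32595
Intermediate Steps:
h(J) = -5 + J (h(J) = J - 5 = -5 + J)
(-847 - 1326)*h(-10) = (-847 - 1326)*(-5 - 10) = -2173*(-15) = 32595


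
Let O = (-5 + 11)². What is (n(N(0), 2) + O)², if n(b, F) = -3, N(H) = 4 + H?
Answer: 1089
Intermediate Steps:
O = 36 (O = 6² = 36)
(n(N(0), 2) + O)² = (-3 + 36)² = 33² = 1089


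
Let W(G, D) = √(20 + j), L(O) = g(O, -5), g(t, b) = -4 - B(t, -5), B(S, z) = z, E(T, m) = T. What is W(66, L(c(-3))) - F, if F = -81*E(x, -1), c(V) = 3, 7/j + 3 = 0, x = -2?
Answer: -162 + √159/3 ≈ -157.80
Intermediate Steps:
j = -7/3 (j = 7/(-3 + 0) = 7/(-3) = 7*(-⅓) = -7/3 ≈ -2.3333)
g(t, b) = 1 (g(t, b) = -4 - 1*(-5) = -4 + 5 = 1)
L(O) = 1
F = 162 (F = -81*(-2) = 162)
W(G, D) = √159/3 (W(G, D) = √(20 - 7/3) = √(53/3) = √159/3)
W(66, L(c(-3))) - F = √159/3 - 1*162 = √159/3 - 162 = -162 + √159/3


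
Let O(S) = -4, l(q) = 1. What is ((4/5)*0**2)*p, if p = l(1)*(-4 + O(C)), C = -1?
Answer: 0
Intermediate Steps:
p = -8 (p = 1*(-4 - 4) = 1*(-8) = -8)
((4/5)*0**2)*p = ((4/5)*0**2)*(-8) = ((4*(1/5))*0)*(-8) = ((4/5)*0)*(-8) = 0*(-8) = 0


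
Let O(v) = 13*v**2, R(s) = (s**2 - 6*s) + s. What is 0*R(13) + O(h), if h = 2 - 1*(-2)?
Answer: 208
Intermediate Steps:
R(s) = s**2 - 5*s
h = 4 (h = 2 + 2 = 4)
0*R(13) + O(h) = 0*(13*(-5 + 13)) + 13*4**2 = 0*(13*8) + 13*16 = 0*104 + 208 = 0 + 208 = 208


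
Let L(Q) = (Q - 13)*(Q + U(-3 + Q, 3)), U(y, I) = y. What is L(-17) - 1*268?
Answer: 842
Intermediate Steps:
L(Q) = (-13 + Q)*(-3 + 2*Q) (L(Q) = (Q - 13)*(Q + (-3 + Q)) = (-13 + Q)*(-3 + 2*Q))
L(-17) - 1*268 = (39 - 29*(-17) + 2*(-17)**2) - 1*268 = (39 + 493 + 2*289) - 268 = (39 + 493 + 578) - 268 = 1110 - 268 = 842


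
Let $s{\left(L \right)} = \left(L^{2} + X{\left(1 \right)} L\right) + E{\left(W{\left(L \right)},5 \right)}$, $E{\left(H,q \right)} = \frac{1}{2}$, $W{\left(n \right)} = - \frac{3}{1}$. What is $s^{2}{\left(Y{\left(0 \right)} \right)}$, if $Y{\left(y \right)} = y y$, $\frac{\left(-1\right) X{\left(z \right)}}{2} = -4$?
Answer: $\frac{1}{4} \approx 0.25$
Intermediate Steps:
$X{\left(z \right)} = 8$ ($X{\left(z \right)} = \left(-2\right) \left(-4\right) = 8$)
$W{\left(n \right)} = -3$ ($W{\left(n \right)} = \left(-3\right) 1 = -3$)
$Y{\left(y \right)} = y^{2}$
$E{\left(H,q \right)} = \frac{1}{2}$
$s{\left(L \right)} = \frac{1}{2} + L^{2} + 8 L$ ($s{\left(L \right)} = \left(L^{2} + 8 L\right) + \frac{1}{2} = \frac{1}{2} + L^{2} + 8 L$)
$s^{2}{\left(Y{\left(0 \right)} \right)} = \left(\frac{1}{2} + \left(0^{2}\right)^{2} + 8 \cdot 0^{2}\right)^{2} = \left(\frac{1}{2} + 0^{2} + 8 \cdot 0\right)^{2} = \left(\frac{1}{2} + 0 + 0\right)^{2} = \left(\frac{1}{2}\right)^{2} = \frac{1}{4}$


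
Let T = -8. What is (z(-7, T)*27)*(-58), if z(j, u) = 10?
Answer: -15660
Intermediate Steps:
(z(-7, T)*27)*(-58) = (10*27)*(-58) = 270*(-58) = -15660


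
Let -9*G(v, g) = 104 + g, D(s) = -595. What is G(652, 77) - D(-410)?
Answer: 5174/9 ≈ 574.89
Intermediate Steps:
G(v, g) = -104/9 - g/9 (G(v, g) = -(104 + g)/9 = -104/9 - g/9)
G(652, 77) - D(-410) = (-104/9 - ⅑*77) - 1*(-595) = (-104/9 - 77/9) + 595 = -181/9 + 595 = 5174/9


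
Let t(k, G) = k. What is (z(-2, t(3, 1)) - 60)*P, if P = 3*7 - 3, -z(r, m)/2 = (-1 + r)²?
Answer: -1404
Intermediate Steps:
z(r, m) = -2*(-1 + r)²
P = 18 (P = 21 - 3 = 18)
(z(-2, t(3, 1)) - 60)*P = (-2*(-1 - 2)² - 60)*18 = (-2*(-3)² - 60)*18 = (-2*9 - 60)*18 = (-18 - 60)*18 = -78*18 = -1404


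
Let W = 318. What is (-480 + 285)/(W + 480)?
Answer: -65/266 ≈ -0.24436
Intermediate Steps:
(-480 + 285)/(W + 480) = (-480 + 285)/(318 + 480) = -195/798 = -195*1/798 = -65/266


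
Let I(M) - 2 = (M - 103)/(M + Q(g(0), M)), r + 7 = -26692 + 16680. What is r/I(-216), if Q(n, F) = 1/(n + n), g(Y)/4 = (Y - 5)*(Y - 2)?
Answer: -173118301/60078 ≈ -2881.6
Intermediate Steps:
g(Y) = 4*(-5 + Y)*(-2 + Y) (g(Y) = 4*((Y - 5)*(Y - 2)) = 4*((-5 + Y)*(-2 + Y)) = 4*(-5 + Y)*(-2 + Y))
r = -10019 (r = -7 + (-26692 + 16680) = -7 - 10012 = -10019)
Q(n, F) = 1/(2*n)
I(M) = 2 + (-103 + M)/(1/80 + M) (I(M) = 2 + (M - 103)/(M + 1/(2*(40 - 28*0 + 4*0²))) = 2 + (-103 + M)/(M + 1/(2*(40 + 0 + 4*0))) = 2 + (-103 + M)/(M + 1/(2*(40 + 0 + 0))) = 2 + (-103 + M)/(M + (½)/40) = 2 + (-103 + M)/(M + (½)*(1/40)) = 2 + (-103 + M)/(M + 1/80) = 2 + (-103 + M)/(1/80 + M))
r/I(-216) = -10019*(1 + 80*(-216))/(6*(-1373 + 40*(-216))) = -10019*(1 - 17280)/(6*(-1373 - 8640)) = -10019/(6*(-10013)/(-17279)) = -10019/(6*(-1/17279)*(-10013)) = -10019/60078/17279 = -10019*17279/60078 = -173118301/60078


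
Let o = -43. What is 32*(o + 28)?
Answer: -480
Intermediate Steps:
32*(o + 28) = 32*(-43 + 28) = 32*(-15) = -480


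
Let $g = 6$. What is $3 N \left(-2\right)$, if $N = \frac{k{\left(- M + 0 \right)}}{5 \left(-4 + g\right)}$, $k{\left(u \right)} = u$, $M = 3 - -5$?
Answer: $\frac{24}{5} \approx 4.8$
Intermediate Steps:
$M = 8$ ($M = 3 + 5 = 8$)
$N = - \frac{4}{5}$ ($N = \frac{\left(-1\right) 8 + 0}{5 \left(-4 + 6\right)} = \frac{-8 + 0}{5 \cdot 2} = - \frac{8}{10} = \left(-8\right) \frac{1}{10} = - \frac{4}{5} \approx -0.8$)
$3 N \left(-2\right) = 3 \left(- \frac{4}{5}\right) \left(-2\right) = \left(- \frac{12}{5}\right) \left(-2\right) = \frac{24}{5}$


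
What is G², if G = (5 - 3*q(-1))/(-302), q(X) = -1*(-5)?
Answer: 25/22801 ≈ 0.0010964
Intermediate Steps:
q(X) = 5
G = 5/151 (G = (5 - 3*5)/(-302) = (5 - 15)*(-1/302) = -10*(-1/302) = 5/151 ≈ 0.033113)
G² = (5/151)² = 25/22801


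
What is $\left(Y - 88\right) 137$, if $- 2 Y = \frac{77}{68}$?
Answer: $- \frac{1650165}{136} \approx -12134.0$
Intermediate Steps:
$Y = - \frac{77}{136}$ ($Y = - \frac{77 \cdot \frac{1}{68}}{2} = \left(- \frac{1}{2}\right) \frac{77}{68} = - \frac{77}{136} \approx -0.56618$)
$\left(Y - 88\right) 137 = \left(- \frac{77}{136} - 88\right) 137 = \left(- \frac{12045}{136}\right) 137 = - \frac{1650165}{136}$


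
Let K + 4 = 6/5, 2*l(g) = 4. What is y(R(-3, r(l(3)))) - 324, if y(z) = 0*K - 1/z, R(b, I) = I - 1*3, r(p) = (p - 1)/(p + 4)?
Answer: -5502/17 ≈ -323.65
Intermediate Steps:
l(g) = 2 (l(g) = (½)*4 = 2)
K = -14/5 (K = -4 + 6/5 = -14/5 ≈ -2.8000)
r(p) = (-1 + p)/(4 + p)
R(b, I) = -3 + I (R(b, I) = I - 3 = -3 + I)
y(z) = -1/z (y(z) = 0*(-14/5) - 1/z = 0 - 1/z = -1/z)
y(R(-3, r(l(3)))) - 324 = -1/(-3 + (-1 + 2)/(4 + 2)) - 324 = -1/(-3 + 1/6) - 324 = -1/(-3 + (⅙)*1) - 324 = -1/(-3 + ⅙) - 324 = -1/(-17/6) - 324 = -1*(-6/17) - 324 = 6/17 - 324 = -5502/17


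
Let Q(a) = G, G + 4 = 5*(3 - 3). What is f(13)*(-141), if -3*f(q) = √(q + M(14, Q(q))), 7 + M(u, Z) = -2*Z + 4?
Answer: 141*√2 ≈ 199.40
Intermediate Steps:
G = -4 (G = -4 + 5*(3 - 3) = -4 + 5*0 = -4 + 0 = -4)
Q(a) = -4
M(u, Z) = -3 - 2*Z (M(u, Z) = -7 + (-2*Z + 4) = -7 + (4 - 2*Z) = -3 - 2*Z)
f(q) = -√(5 + q)/3 (f(q) = -√(q + (-3 - 2*(-4)))/3 = -√(q + (-3 + 8))/3 = -√(q + 5)/3 = -√(5 + q)/3)
f(13)*(-141) = -√(5 + 13)/3*(-141) = -√2*(-141) = 141*√2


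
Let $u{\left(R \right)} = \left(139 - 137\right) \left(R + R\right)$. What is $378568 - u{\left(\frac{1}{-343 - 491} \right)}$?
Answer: $\frac{157862858}{417} \approx 3.7857 \cdot 10^{5}$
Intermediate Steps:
$u{\left(R \right)} = 4 R$ ($u{\left(R \right)} = 2 \cdot 2 R = 4 R$)
$378568 - u{\left(\frac{1}{-343 - 491} \right)} = 378568 - \frac{4}{-343 - 491} = 378568 - \frac{4}{-834} = 378568 - 4 \left(- \frac{1}{834}\right) = 378568 - - \frac{2}{417} = 378568 + \frac{2}{417} = \frac{157862858}{417}$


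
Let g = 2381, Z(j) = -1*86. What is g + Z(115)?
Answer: 2295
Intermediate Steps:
Z(j) = -86
g + Z(115) = 2381 - 86 = 2295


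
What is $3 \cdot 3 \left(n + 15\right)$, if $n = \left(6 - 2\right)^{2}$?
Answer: $279$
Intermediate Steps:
$n = 16$ ($n = 4^{2} = 16$)
$3 \cdot 3 \left(n + 15\right) = 3 \cdot 3 \left(16 + 15\right) = 9 \cdot 31 = 279$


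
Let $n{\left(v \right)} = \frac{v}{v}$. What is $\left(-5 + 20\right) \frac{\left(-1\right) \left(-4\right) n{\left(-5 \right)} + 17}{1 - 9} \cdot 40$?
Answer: $-1575$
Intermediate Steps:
$n{\left(v \right)} = 1$
$\left(-5 + 20\right) \frac{\left(-1\right) \left(-4\right) n{\left(-5 \right)} + 17}{1 - 9} \cdot 40 = \left(-5 + 20\right) \frac{\left(-1\right) \left(-4\right) 1 + 17}{1 - 9} \cdot 40 = 15 \frac{4 \cdot 1 + 17}{-8} \cdot 40 = 15 \left(4 + 17\right) \left(- \frac{1}{8}\right) 40 = 15 \cdot 21 \left(- \frac{1}{8}\right) 40 = 15 \left(- \frac{21}{8}\right) 40 = \left(- \frac{315}{8}\right) 40 = -1575$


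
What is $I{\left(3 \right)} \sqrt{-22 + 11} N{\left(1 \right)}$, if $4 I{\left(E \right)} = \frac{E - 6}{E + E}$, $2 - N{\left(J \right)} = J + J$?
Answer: $0$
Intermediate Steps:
$N{\left(J \right)} = 2 - 2 J$ ($N{\left(J \right)} = 2 - \left(J + J\right) = 2 - 2 J$)
$I{\left(E \right)} = \frac{-6 + E}{8 E}$ ($I{\left(E \right)} = \frac{\left(E - 6\right) \frac{1}{E + E}}{4} = \frac{\left(-6 + E\right) \frac{1}{2 E}}{4} = \frac{\frac{1}{2} \frac{1}{E} \left(-6 + E\right)}{4} = \frac{-6 + E}{8 E}$)
$I{\left(3 \right)} \sqrt{-22 + 11} N{\left(1 \right)} = \frac{-6 + 3}{8 \cdot 3} \sqrt{-22 + 11} \left(2 - 2\right) = \frac{1}{8} \cdot \frac{1}{3} \left(-3\right) \sqrt{-11} \left(2 - 2\right) = - \frac{i \sqrt{11}}{8} \cdot 0 = 0$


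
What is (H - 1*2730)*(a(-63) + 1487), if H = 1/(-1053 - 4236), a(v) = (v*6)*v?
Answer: -365320405271/5289 ≈ -6.9072e+7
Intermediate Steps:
a(v) = 6*v² (a(v) = (6*v)*v = 6*v²)
H = -1/5289 (H = 1/(-5289) = -1/5289 ≈ -0.00018907)
(H - 1*2730)*(a(-63) + 1487) = (-1/5289 - 1*2730)*(6*(-63)² + 1487) = (-1/5289 - 2730)*(6*3969 + 1487) = -14438971*(23814 + 1487)/5289 = -14438971/5289*25301 = -365320405271/5289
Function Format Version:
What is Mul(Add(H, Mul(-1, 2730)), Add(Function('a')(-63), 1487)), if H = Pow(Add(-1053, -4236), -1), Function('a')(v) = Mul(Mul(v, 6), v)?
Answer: Rational(-365320405271, 5289) ≈ -6.9072e+7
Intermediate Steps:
Function('a')(v) = Mul(6, Pow(v, 2)) (Function('a')(v) = Mul(Mul(6, v), v) = Mul(6, Pow(v, 2)))
H = Rational(-1, 5289) (H = Pow(-5289, -1) = Rational(-1, 5289) ≈ -0.00018907)
Mul(Add(H, Mul(-1, 2730)), Add(Function('a')(-63), 1487)) = Mul(Add(Rational(-1, 5289), Mul(-1, 2730)), Add(Mul(6, Pow(-63, 2)), 1487)) = Mul(Add(Rational(-1, 5289), -2730), Add(Mul(6, 3969), 1487)) = Mul(Rational(-14438971, 5289), Add(23814, 1487)) = Mul(Rational(-14438971, 5289), 25301) = Rational(-365320405271, 5289)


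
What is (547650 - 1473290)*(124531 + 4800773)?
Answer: -4559058394560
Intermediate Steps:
(547650 - 1473290)*(124531 + 4800773) = -925640*4925304 = -4559058394560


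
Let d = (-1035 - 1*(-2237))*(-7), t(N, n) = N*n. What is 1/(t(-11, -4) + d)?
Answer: -1/8370 ≈ -0.00011947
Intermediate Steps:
d = -8414 (d = (-1035 + 2237)*(-7) = 1202*(-7) = -8414)
1/(t(-11, -4) + d) = 1/(-11*(-4) - 8414) = 1/(44 - 8414) = 1/(-8370) = -1/8370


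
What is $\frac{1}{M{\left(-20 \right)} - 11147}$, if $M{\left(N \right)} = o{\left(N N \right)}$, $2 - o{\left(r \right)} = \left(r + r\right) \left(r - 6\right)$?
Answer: $- \frac{1}{326345} \approx -3.0642 \cdot 10^{-6}$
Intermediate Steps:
$o{\left(r \right)} = 2 - 2 r \left(-6 + r\right)$ ($o{\left(r \right)} = 2 - \left(r + r\right) \left(r - 6\right) = 2 - 2 r \left(-6 + r\right)$)
$M{\left(N \right)} = 2 - 2 N^{4} + 12 N^{2}$ ($M{\left(N \right)} = 2 - 2 \left(N N\right)^{2} + 12 N N = 2 - 2 \left(N^{2}\right)^{2} + 12 N^{2} = 2 - 2 N^{4} + 12 N^{2}$)
$\frac{1}{M{\left(-20 \right)} - 11147} = \frac{1}{\left(2 - 2 \left(-20\right)^{4} + 12 \left(-20\right)^{2}\right) - 11147} = \frac{1}{\left(2 - 320000 + 12 \cdot 400\right) - 11147} = \frac{1}{\left(2 - 320000 + 4800\right) - 11147} = \frac{1}{-315198 - 11147} = \frac{1}{-326345} = - \frac{1}{326345}$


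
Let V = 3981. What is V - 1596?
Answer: 2385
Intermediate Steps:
V - 1596 = 3981 - 1596 = 2385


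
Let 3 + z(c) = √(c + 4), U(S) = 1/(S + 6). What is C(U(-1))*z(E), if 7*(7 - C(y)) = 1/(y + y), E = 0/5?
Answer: -93/14 ≈ -6.6429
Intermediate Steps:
U(S) = 1/(6 + S)
E = 0 (E = 0*(⅕) = 0)
z(c) = -3 + √(4 + c) (z(c) = -3 + √(c + 4) = -3 + √(4 + c))
C(y) = 7 - 1/(14*y) (C(y) = 7 - 1/(7*(y + y)) = 7 - 1/(2*y)/7 = 7 - 1/(14*y))
C(U(-1))*z(E) = (7 - 1/(14*(1/(6 - 1))))*(-3 + √(4 + 0)) = (7 - 1/(14*(1/5)))*(-3 + √4) = (7 - 1/(14*⅕))*(-3 + 2) = (7 - 1/14*5)*(-1) = (7 - 5/14)*(-1) = (93/14)*(-1) = -93/14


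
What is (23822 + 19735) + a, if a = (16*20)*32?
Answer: 53797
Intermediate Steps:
a = 10240 (a = 320*32 = 10240)
(23822 + 19735) + a = (23822 + 19735) + 10240 = 43557 + 10240 = 53797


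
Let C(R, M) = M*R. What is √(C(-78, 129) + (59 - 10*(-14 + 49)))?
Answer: I*√10353 ≈ 101.75*I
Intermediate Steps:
√(C(-78, 129) + (59 - 10*(-14 + 49))) = √(129*(-78) + (59 - 10*(-14 + 49))) = √(-10062 + (59 - 10*35)) = √(-10062 + (59 - 350)) = √(-10062 - 291) = √(-10353) = I*√10353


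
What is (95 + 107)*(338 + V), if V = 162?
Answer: 101000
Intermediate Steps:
(95 + 107)*(338 + V) = (95 + 107)*(338 + 162) = 202*500 = 101000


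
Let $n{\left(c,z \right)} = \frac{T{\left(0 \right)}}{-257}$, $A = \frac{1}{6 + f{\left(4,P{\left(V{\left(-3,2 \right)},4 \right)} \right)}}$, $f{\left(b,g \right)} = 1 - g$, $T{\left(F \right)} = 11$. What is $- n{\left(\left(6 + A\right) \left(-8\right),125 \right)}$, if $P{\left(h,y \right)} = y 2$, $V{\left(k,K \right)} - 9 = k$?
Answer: $\frac{11}{257} \approx 0.042802$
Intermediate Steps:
$V{\left(k,K \right)} = 9 + k$
$P{\left(h,y \right)} = 2 y$
$A = -1$ ($A = \frac{1}{6 + \left(1 - 2 \cdot 4\right)} = \frac{1}{6 + \left(1 - 8\right)} = \frac{1}{6 - 7} = \frac{1}{-1} = -1$)
$n{\left(c,z \right)} = - \frac{11}{257}$ ($n{\left(c,z \right)} = \frac{11}{-257} = 11 \left(- \frac{1}{257}\right) = - \frac{11}{257}$)
$- n{\left(\left(6 + A\right) \left(-8\right),125 \right)} = \left(-1\right) \left(- \frac{11}{257}\right) = \frac{11}{257}$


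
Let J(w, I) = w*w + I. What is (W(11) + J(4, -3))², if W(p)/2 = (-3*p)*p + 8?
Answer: 485809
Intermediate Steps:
J(w, I) = I + w² (J(w, I) = w² + I = I + w²)
W(p) = 16 - 6*p² (W(p) = 2*((-3*p)*p + 8) = 2*(-3*p² + 8) = 2*(8 - 3*p²) = 16 - 6*p²)
(W(11) + J(4, -3))² = ((16 - 6*11²) + (-3 + 4²))² = ((16 - 6*121) + (-3 + 16))² = ((16 - 726) + 13)² = (-710 + 13)² = (-697)² = 485809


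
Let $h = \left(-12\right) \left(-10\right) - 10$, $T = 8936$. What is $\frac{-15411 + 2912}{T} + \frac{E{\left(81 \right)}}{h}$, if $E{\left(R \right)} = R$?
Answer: $- \frac{325537}{491480} \approx -0.66236$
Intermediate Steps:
$h = 110$ ($h = 120 - 10 = 110$)
$\frac{-15411 + 2912}{T} + \frac{E{\left(81 \right)}}{h} = \frac{-15411 + 2912}{8936} + \frac{81}{110} = \left(-12499\right) \frac{1}{8936} + 81 \cdot \frac{1}{110} = - \frac{12499}{8936} + \frac{81}{110} = - \frac{325537}{491480}$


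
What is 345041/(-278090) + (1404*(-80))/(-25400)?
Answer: 112355137/35317430 ≈ 3.1813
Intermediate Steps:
345041/(-278090) + (1404*(-80))/(-25400) = 345041*(-1/278090) - 112320*(-1/25400) = -345041/278090 + 2808/635 = 112355137/35317430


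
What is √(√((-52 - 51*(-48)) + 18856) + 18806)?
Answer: √(18806 + 2*√5313) ≈ 137.67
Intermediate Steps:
√(√((-52 - 51*(-48)) + 18856) + 18806) = √(√((-52 + 2448) + 18856) + 18806) = √(√(2396 + 18856) + 18806) = √(√21252 + 18806) = √(2*√5313 + 18806) = √(18806 + 2*√5313)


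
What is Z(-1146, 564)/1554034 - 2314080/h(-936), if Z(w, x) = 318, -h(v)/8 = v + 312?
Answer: -18729986517/40404884 ≈ -463.56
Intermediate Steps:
h(v) = -2496 - 8*v (h(v) = -8*(v + 312) = -8*(312 + v) = -2496 - 8*v)
Z(-1146, 564)/1554034 - 2314080/h(-936) = 318/1554034 - 2314080/(-2496 - 8*(-936)) = 318*(1/1554034) - 2314080/(-2496 + 7488) = 159/777017 - 2314080/4992 = 159/777017 - 2314080*1/4992 = 159/777017 - 24105/52 = -18729986517/40404884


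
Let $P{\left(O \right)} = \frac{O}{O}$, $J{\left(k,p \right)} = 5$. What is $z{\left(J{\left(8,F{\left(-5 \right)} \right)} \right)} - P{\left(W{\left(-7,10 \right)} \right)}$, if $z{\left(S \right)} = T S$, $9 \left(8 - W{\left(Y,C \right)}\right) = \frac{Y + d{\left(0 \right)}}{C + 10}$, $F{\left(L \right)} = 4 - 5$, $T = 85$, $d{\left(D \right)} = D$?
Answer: $424$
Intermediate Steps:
$F{\left(L \right)} = -1$
$W{\left(Y,C \right)} = 8 - \frac{Y}{9 \left(10 + C\right)}$ ($W{\left(Y,C \right)} = 8 - \frac{\left(Y + 0\right) \frac{1}{C + 10}}{9} = 8 - \frac{Y \frac{1}{10 + C}}{9} = 8 - \frac{Y}{9 \left(10 + C\right)}$)
$P{\left(O \right)} = 1$
$z{\left(S \right)} = 85 S$
$z{\left(J{\left(8,F{\left(-5 \right)} \right)} \right)} - P{\left(W{\left(-7,10 \right)} \right)} = 85 \cdot 5 - 1 = 425 - 1 = 424$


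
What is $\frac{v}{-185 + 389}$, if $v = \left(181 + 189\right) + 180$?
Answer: $\frac{275}{102} \approx 2.6961$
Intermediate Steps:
$v = 550$ ($v = 370 + 180 = 550$)
$\frac{v}{-185 + 389} = \frac{550}{-185 + 389} = \frac{550}{204} = 550 \cdot \frac{1}{204} = \frac{275}{102}$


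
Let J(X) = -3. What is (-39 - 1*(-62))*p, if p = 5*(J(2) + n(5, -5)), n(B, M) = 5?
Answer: 230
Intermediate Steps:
p = 10 (p = 5*(-3 + 5) = 5*2 = 10)
(-39 - 1*(-62))*p = (-39 - 1*(-62))*10 = (-39 + 62)*10 = 23*10 = 230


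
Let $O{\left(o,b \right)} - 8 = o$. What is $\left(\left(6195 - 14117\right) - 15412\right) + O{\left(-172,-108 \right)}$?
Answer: $-23498$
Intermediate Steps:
$O{\left(o,b \right)} = 8 + o$
$\left(\left(6195 - 14117\right) - 15412\right) + O{\left(-172,-108 \right)} = \left(\left(6195 - 14117\right) - 15412\right) + \left(8 - 172\right) = \left(\left(6195 - 14117\right) - 15412\right) - 164 = \left(-7922 - 15412\right) - 164 = -23334 - 164 = -23498$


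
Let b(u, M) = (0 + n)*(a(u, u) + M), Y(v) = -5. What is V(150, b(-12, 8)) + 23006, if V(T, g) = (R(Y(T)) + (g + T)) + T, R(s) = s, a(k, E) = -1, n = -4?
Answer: 23273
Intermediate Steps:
b(u, M) = 4 - 4*M (b(u, M) = (0 - 4)*(-1 + M) = -4*(-1 + M) = 4 - 4*M)
V(T, g) = -5 + g + 2*T (V(T, g) = (-5 + (g + T)) + T = (-5 + (T + g)) + T = (-5 + T + g) + T = -5 + g + 2*T)
V(150, b(-12, 8)) + 23006 = (-5 + (4 - 4*8) + 2*150) + 23006 = (-5 + (4 - 32) + 300) + 23006 = (-5 - 28 + 300) + 23006 = 267 + 23006 = 23273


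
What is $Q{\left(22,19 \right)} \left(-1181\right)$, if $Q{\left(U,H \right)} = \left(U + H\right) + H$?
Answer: $-70860$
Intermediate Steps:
$Q{\left(U,H \right)} = U + 2 H$ ($Q{\left(U,H \right)} = \left(H + U\right) + H = U + 2 H$)
$Q{\left(22,19 \right)} \left(-1181\right) = \left(22 + 2 \cdot 19\right) \left(-1181\right) = \left(22 + 38\right) \left(-1181\right) = 60 \left(-1181\right) = -70860$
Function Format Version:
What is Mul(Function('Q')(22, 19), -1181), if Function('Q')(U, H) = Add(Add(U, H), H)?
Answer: -70860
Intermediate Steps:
Function('Q')(U, H) = Add(U, Mul(2, H)) (Function('Q')(U, H) = Add(Add(H, U), H) = Add(U, Mul(2, H)))
Mul(Function('Q')(22, 19), -1181) = Mul(Add(22, Mul(2, 19)), -1181) = Mul(Add(22, 38), -1181) = Mul(60, -1181) = -70860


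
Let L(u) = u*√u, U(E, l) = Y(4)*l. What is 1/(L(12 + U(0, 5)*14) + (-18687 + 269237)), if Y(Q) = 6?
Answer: 125275/31347340466 - 1296*√3/15673670233 ≈ 3.8531e-6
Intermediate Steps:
U(E, l) = 6*l
L(u) = u^(3/2)
1/(L(12 + U(0, 5)*14) + (-18687 + 269237)) = 1/((12 + (6*5)*14)^(3/2) + (-18687 + 269237)) = 1/((12 + 30*14)^(3/2) + 250550) = 1/((12 + 420)^(3/2) + 250550) = 1/(432^(3/2) + 250550) = 1/(5184*√3 + 250550) = 1/(250550 + 5184*√3)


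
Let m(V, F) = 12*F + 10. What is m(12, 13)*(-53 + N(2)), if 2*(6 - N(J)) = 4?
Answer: -8134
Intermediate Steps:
N(J) = 4 (N(J) = 6 - 1/2*4 = 6 - 2 = 4)
m(V, F) = 10 + 12*F
m(12, 13)*(-53 + N(2)) = (10 + 12*13)*(-53 + 4) = (10 + 156)*(-49) = 166*(-49) = -8134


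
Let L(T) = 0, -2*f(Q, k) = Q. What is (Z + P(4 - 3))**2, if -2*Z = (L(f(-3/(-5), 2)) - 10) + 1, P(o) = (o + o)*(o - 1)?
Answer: 81/4 ≈ 20.250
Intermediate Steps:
f(Q, k) = -Q/2
P(o) = 2*o*(-1 + o) (P(o) = (2*o)*(-1 + o) = 2*o*(-1 + o))
Z = 9/2 (Z = -((0 - 10) + 1)/2 = -(-10 + 1)/2 = -1/2*(-9) = 9/2 ≈ 4.5000)
(Z + P(4 - 3))**2 = (9/2 + 2*(4 - 3)*(-1 + (4 - 3)))**2 = (9/2 + 2*1*(-1 + 1))**2 = (9/2 + 2*1*0)**2 = (9/2 + 0)**2 = (9/2)**2 = 81/4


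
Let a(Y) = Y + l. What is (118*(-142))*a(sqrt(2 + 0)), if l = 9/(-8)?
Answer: 37701/2 - 16756*sqrt(2) ≈ -4846.1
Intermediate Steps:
l = -9/8 (l = 9*(-1/8) = -9/8 ≈ -1.1250)
a(Y) = -9/8 + Y (a(Y) = Y - 9/8 = -9/8 + Y)
(118*(-142))*a(sqrt(2 + 0)) = (118*(-142))*(-9/8 + sqrt(2 + 0)) = -16756*(-9/8 + sqrt(2)) = 37701/2 - 16756*sqrt(2)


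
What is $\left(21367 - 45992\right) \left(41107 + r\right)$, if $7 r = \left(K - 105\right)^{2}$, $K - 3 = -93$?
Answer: $- \frac{8022184750}{7} \approx -1.146 \cdot 10^{9}$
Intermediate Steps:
$K = -90$ ($K = 3 - 93 = -90$)
$r = \frac{38025}{7}$ ($r = \frac{\left(-90 - 105\right)^{2}}{7} = \frac{\left(-195\right)^{2}}{7} = \frac{1}{7} \cdot 38025 = \frac{38025}{7} \approx 5432.1$)
$\left(21367 - 45992\right) \left(41107 + r\right) = \left(21367 - 45992\right) \left(41107 + \frac{38025}{7}\right) = \left(-24625\right) \frac{325774}{7} = - \frac{8022184750}{7}$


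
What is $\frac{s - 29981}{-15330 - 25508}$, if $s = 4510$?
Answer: $\frac{25471}{40838} \approx 0.62371$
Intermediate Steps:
$\frac{s - 29981}{-15330 - 25508} = \frac{4510 - 29981}{-15330 - 25508} = - \frac{25471}{-40838} = \left(-25471\right) \left(- \frac{1}{40838}\right) = \frac{25471}{40838}$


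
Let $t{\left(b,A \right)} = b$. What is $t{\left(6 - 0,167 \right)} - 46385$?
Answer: $-46379$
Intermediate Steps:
$t{\left(6 - 0,167 \right)} - 46385 = \left(6 - 0\right) - 46385 = \left(6 + 0\right) - 46385 = 6 - 46385 = -46379$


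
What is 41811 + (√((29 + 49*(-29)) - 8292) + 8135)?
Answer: 49946 + 6*I*√269 ≈ 49946.0 + 98.407*I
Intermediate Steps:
41811 + (√((29 + 49*(-29)) - 8292) + 8135) = 41811 + (√((29 - 1421) - 8292) + 8135) = 41811 + (√(-1392 - 8292) + 8135) = 41811 + (√(-9684) + 8135) = 41811 + (6*I*√269 + 8135) = 41811 + (8135 + 6*I*√269) = 49946 + 6*I*√269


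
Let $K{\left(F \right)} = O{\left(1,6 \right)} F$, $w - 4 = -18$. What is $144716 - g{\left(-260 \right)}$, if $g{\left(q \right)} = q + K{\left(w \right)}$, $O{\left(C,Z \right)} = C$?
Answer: $144990$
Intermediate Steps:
$w = -14$ ($w = 4 - 18 = -14$)
$K{\left(F \right)} = F$ ($K{\left(F \right)} = 1 F = F$)
$g{\left(q \right)} = -14 + q$ ($g{\left(q \right)} = q - 14 = -14 + q$)
$144716 - g{\left(-260 \right)} = 144716 - \left(-14 - 260\right) = 144716 - -274 = 144716 + 274 = 144990$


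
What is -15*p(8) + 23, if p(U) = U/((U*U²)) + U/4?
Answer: -463/64 ≈ -7.2344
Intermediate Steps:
p(U) = U⁻² + U/4 (p(U) = U/(U³) + U*(¼) = U/U³ + U/4 = U⁻² + U/4)
-15*p(8) + 23 = -15*(8⁻² + (¼)*8) + 23 = -15*(1/64 + 2) + 23 = -15*129/64 + 23 = -1935/64 + 23 = -463/64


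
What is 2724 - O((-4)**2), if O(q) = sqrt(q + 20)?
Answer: 2718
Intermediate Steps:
O(q) = sqrt(20 + q)
2724 - O((-4)**2) = 2724 - sqrt(20 + (-4)**2) = 2724 - sqrt(20 + 16) = 2724 - sqrt(36) = 2724 - 1*6 = 2724 - 6 = 2718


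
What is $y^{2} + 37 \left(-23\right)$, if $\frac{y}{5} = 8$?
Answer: $749$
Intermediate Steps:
$y = 40$ ($y = 5 \cdot 8 = 40$)
$y^{2} + 37 \left(-23\right) = 40^{2} + 37 \left(-23\right) = 1600 - 851 = 749$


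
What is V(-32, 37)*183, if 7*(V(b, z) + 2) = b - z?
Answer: -15189/7 ≈ -2169.9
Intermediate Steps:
V(b, z) = -2 - z/7 + b/7 (V(b, z) = -2 + (b - z)/7 = -2 + (-z/7 + b/7) = -2 - z/7 + b/7)
V(-32, 37)*183 = (-2 - 1/7*37 + (1/7)*(-32))*183 = (-2 - 37/7 - 32/7)*183 = -83/7*183 = -15189/7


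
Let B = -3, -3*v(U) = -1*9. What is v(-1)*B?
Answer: -9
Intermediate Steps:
v(U) = 3 (v(U) = -(-1)*9/3 = -1/3*(-9) = 3)
v(-1)*B = 3*(-3) = -9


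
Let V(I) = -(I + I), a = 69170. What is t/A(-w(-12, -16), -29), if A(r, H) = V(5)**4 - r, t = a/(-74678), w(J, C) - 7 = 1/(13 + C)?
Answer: -20751/224183356 ≈ -9.2563e-5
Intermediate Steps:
w(J, C) = 7 + 1/(13 + C)
V(I) = -2*I
t = -34585/37339 (t = 69170/(-74678) = 69170*(-1/74678) = -34585/37339 ≈ -0.92624)
A(r, H) = 10000 - r (A(r, H) = (-2*5)**4 - r = (-10)**4 - r = 10000 - r)
t/A(-w(-12, -16), -29) = -34585/(37339*(10000 - (-1)*(92 + 7*(-16))/(13 - 16))) = -34585/(37339*(10000 - (-1)*(92 - 112)/(-3))) = -34585/(37339*(10000 - (-1)*(-1/3*(-20)))) = -34585/(37339*(10000 - (-1)*20/3)) = -34585/(37339*(10000 - 1*(-20/3))) = -34585/(37339*(10000 + 20/3)) = -34585/(37339*30020/3) = -34585/37339*3/30020 = -20751/224183356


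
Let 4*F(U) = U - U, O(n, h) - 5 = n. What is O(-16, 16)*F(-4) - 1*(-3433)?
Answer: 3433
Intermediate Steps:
O(n, h) = 5 + n
F(U) = 0 (F(U) = (U - U)/4 = (1/4)*0 = 0)
O(-16, 16)*F(-4) - 1*(-3433) = (5 - 16)*0 - 1*(-3433) = -11*0 + 3433 = 0 + 3433 = 3433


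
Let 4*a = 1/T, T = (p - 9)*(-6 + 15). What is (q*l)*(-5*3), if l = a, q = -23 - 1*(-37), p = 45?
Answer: -35/216 ≈ -0.16204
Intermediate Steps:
T = 324 (T = (45 - 9)*(-6 + 15) = 36*9 = 324)
q = 14 (q = -23 + 37 = 14)
a = 1/1296 (a = (¼)/324 = (¼)*(1/324) = 1/1296 ≈ 0.00077160)
l = 1/1296 ≈ 0.00077160
(q*l)*(-5*3) = (14*(1/1296))*(-5*3) = (7/648)*(-15) = -35/216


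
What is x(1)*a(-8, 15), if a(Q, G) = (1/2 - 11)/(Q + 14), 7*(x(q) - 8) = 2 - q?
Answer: -57/4 ≈ -14.250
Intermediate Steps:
x(q) = 58/7 - q/7 (x(q) = 8 + (2 - q)/7 = 8 + (2/7 - q/7) = 58/7 - q/7)
a(Q, G) = -21/(2*(14 + Q)) (a(Q, G) = (1/2 - 11)/(14 + Q) = -21/(2*(14 + Q)))
x(1)*a(-8, 15) = (58/7 - 1/7*1)*(-21/(28 + 2*(-8))) = (58/7 - 1/7)*(-21/(28 - 16)) = 57*(-21/12)/7 = 57*(-21*1/12)/7 = (57/7)*(-7/4) = -57/4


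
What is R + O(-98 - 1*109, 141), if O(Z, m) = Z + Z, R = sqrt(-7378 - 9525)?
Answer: -414 + I*sqrt(16903) ≈ -414.0 + 130.01*I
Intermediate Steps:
R = I*sqrt(16903) (R = sqrt(-16903) = I*sqrt(16903) ≈ 130.01*I)
O(Z, m) = 2*Z
R + O(-98 - 1*109, 141) = I*sqrt(16903) + 2*(-98 - 1*109) = I*sqrt(16903) + 2*(-98 - 109) = I*sqrt(16903) + 2*(-207) = I*sqrt(16903) - 414 = -414 + I*sqrt(16903)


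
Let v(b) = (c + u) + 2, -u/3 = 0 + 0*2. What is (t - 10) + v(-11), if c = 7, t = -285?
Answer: -286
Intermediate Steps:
u = 0 (u = -3*(0 + 0*2) = -3*(0 + 0) = -3*0 = 0)
v(b) = 9 (v(b) = (7 + 0) + 2 = 7 + 2 = 9)
(t - 10) + v(-11) = (-285 - 10) + 9 = -295 + 9 = -286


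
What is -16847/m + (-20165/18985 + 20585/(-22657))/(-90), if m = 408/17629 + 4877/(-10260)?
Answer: 693912105343968254467/18625577134610745 ≈ 37256.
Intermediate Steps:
m = -4811209/10639620 (m = 408*(1/17629) + 4877*(-1/10260) = 24/1037 - 4877/10260 = -4811209/10639620 ≈ -0.45220)
-16847/m + (-20165/18985 + 20585/(-22657))/(-90) = -16847/(-4811209/10639620) + (-20165/18985 + 20585/(-22657))/(-90) = -16847*(-10639620/4811209) + (-20165*1/18985 + 20585*(-1/22657))*(-1/90) = 179245678140/4811209 + (-4033/3797 - 20585/22657)*(-1/90) = 179245678140/4811209 - 169536926/86028629*(-1/90) = 179245678140/4811209 + 84768463/3871288305 = 693912105343968254467/18625577134610745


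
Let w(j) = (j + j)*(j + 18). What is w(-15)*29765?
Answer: -2678850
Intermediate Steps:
w(j) = 2*j*(18 + j) (w(j) = (2*j)*(18 + j) = 2*j*(18 + j))
w(-15)*29765 = (2*(-15)*(18 - 15))*29765 = (2*(-15)*3)*29765 = -90*29765 = -2678850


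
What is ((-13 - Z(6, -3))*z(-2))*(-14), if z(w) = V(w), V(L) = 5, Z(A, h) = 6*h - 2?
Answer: -490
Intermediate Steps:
Z(A, h) = -2 + 6*h
z(w) = 5
((-13 - Z(6, -3))*z(-2))*(-14) = ((-13 - (-2 + 6*(-3)))*5)*(-14) = ((-13 - (-2 - 18))*5)*(-14) = ((-13 - 1*(-20))*5)*(-14) = ((-13 + 20)*5)*(-14) = (7*5)*(-14) = 35*(-14) = -490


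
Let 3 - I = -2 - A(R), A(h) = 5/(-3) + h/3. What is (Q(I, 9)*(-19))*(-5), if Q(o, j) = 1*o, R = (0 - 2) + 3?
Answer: 1045/3 ≈ 348.33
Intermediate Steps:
R = 1 (R = -2 + 3 = 1)
A(h) = -5/3 + h/3 (A(h) = 5*(-⅓) + h*(⅓) = -5/3 + h/3)
I = 11/3 (I = 3 - (-2 - (-5/3 + (⅓)*1)) = 3 - (-2 - (-5/3 + ⅓)) = 3 - (-2 - 1*(-4/3)) = 3 - (-2 + 4/3) = 3 - 1*(-⅔) = 3 + ⅔ = 11/3 ≈ 3.6667)
Q(o, j) = o
(Q(I, 9)*(-19))*(-5) = ((11/3)*(-19))*(-5) = -209/3*(-5) = 1045/3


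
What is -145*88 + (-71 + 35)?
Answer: -12796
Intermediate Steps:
-145*88 + (-71 + 35) = -12760 - 36 = -12796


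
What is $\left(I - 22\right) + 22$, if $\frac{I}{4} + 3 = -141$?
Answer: $-576$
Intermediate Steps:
$I = -576$ ($I = -12 + 4 \left(-141\right) = -12 - 564 = -576$)
$\left(I - 22\right) + 22 = \left(-576 - 22\right) + 22 = -598 + 22 = -576$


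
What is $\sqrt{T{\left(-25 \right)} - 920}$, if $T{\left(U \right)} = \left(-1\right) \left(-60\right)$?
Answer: $2 i \sqrt{215} \approx 29.326 i$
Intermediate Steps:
$T{\left(U \right)} = 60$
$\sqrt{T{\left(-25 \right)} - 920} = \sqrt{60 - 920} = \sqrt{-860} = 2 i \sqrt{215}$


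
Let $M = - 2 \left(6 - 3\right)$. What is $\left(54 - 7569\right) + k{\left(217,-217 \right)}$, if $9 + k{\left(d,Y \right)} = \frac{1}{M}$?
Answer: $- \frac{45145}{6} \approx -7524.2$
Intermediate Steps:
$M = -6$ ($M = - 2 \left(6 - 3\right) = \left(-2\right) 3 = -6$)
$k{\left(d,Y \right)} = - \frac{55}{6}$ ($k{\left(d,Y \right)} = -9 + \frac{1}{-6} = -9 - \frac{1}{6} = - \frac{55}{6}$)
$\left(54 - 7569\right) + k{\left(217,-217 \right)} = \left(54 - 7569\right) - \frac{55}{6} = -7515 - \frac{55}{6} = - \frac{45145}{6}$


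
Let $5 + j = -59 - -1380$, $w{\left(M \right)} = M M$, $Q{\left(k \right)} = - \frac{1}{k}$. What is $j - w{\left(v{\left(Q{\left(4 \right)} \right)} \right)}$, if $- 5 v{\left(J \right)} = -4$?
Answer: $\frac{32884}{25} \approx 1315.4$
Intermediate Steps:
$v{\left(J \right)} = \frac{4}{5}$ ($v{\left(J \right)} = \left(- \frac{1}{5}\right) \left(-4\right) = \frac{4}{5}$)
$w{\left(M \right)} = M^{2}$
$j = 1316$ ($j = -5 - -1321 = -5 + \left(-59 + 1380\right) = -5 + 1321 = 1316$)
$j - w{\left(v{\left(Q{\left(4 \right)} \right)} \right)} = 1316 - \left(\frac{4}{5}\right)^{2} = 1316 - \frac{16}{25} = \frac{32884}{25}$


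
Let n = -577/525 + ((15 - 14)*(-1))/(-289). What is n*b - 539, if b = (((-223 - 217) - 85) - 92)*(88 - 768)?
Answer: -821463523/1785 ≈ -4.6020e+5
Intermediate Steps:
n = -166228/151725 (n = -577*1/525 + (1*(-1))*(-1/289) = -577/525 - 1*(-1/289) = -577/525 + 1/289 = -166228/151725 ≈ -1.0956)
b = 419560 (b = ((-440 - 85) - 92)*(-680) = (-525 - 92)*(-680) = -617*(-680) = 419560)
n*b - 539 = -166228/151725*419560 - 539 = -820501408/1785 - 539 = -821463523/1785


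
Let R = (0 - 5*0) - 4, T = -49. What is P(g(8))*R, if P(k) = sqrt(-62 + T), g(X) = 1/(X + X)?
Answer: -4*I*sqrt(111) ≈ -42.143*I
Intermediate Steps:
g(X) = 1/(2*X)
P(k) = I*sqrt(111) (P(k) = sqrt(-62 - 49) = sqrt(-111) = I*sqrt(111))
R = -4 (R = (0 + 0) - 4 = 0 - 4 = -4)
P(g(8))*R = (I*sqrt(111))*(-4) = -4*I*sqrt(111)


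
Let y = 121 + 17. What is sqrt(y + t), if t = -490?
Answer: 4*I*sqrt(22) ≈ 18.762*I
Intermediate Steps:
y = 138
sqrt(y + t) = sqrt(138 - 490) = sqrt(-352) = 4*I*sqrt(22)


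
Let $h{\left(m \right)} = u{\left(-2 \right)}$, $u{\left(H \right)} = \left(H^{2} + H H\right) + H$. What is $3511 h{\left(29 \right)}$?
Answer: $21066$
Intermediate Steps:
$u{\left(H \right)} = H + 2 H^{2}$ ($u{\left(H \right)} = \left(H^{2} + H^{2}\right) + H = 2 H^{2} + H = H + 2 H^{2}$)
$h{\left(m \right)} = 6$ ($h{\left(m \right)} = - 2 \left(1 + 2 \left(-2\right)\right) = - 2 \left(1 - 4\right) = \left(-2\right) \left(-3\right) = 6$)
$3511 h{\left(29 \right)} = 3511 \cdot 6 = 21066$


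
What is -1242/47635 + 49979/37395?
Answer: 93372203/71252433 ≈ 1.3104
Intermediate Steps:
-1242/47635 + 49979/37395 = 93372203/71252433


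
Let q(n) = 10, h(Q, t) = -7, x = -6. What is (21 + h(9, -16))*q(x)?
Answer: 140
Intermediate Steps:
(21 + h(9, -16))*q(x) = (21 - 7)*10 = 14*10 = 140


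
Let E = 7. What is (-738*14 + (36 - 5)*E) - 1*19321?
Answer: -29436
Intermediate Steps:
(-738*14 + (36 - 5)*E) - 1*19321 = (-738*14 + (36 - 5)*7) - 1*19321 = (-10332 + 31*7) - 19321 = (-10332 + 217) - 19321 = -10115 - 19321 = -29436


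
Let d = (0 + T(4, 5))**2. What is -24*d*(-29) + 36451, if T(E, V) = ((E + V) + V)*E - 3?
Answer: 1991515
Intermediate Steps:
T(E, V) = -3 + E*(E + 2*V) (T(E, V) = (E + 2*V)*E - 3 = E*(E + 2*V) - 3 = -3 + E*(E + 2*V))
d = 2809 (d = (0 + (-3 + 4**2 + 2*4*5))**2 = (0 + (-3 + 16 + 40))**2 = (0 + 53)**2 = 53**2 = 2809)
-24*d*(-29) + 36451 = -24*2809*(-29) + 36451 = -67416*(-29) + 36451 = 1955064 + 36451 = 1991515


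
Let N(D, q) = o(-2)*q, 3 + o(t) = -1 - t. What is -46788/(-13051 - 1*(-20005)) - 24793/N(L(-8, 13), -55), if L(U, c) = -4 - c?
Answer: -29592867/127490 ≈ -232.12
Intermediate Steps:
o(t) = -4 - t (o(t) = -3 + (-1 - t) = -4 - t)
N(D, q) = -2*q (N(D, q) = (-4 - 1*(-2))*q = (-4 + 2)*q = -2*q)
-46788/(-13051 - 1*(-20005)) - 24793/N(L(-8, 13), -55) = -46788/(-13051 - 1*(-20005)) - 24793/((-2*(-55))) = -46788/(-13051 + 20005) - 24793/110 = -46788/6954 - 24793*1/110 = -46788*1/6954 - 24793/110 = -7798/1159 - 24793/110 = -29592867/127490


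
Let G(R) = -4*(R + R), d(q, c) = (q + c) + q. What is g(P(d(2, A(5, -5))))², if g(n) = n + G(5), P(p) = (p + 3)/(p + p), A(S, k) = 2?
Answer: 24649/16 ≈ 1540.6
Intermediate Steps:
d(q, c) = c + 2*q (d(q, c) = (c + q) + q = c + 2*q)
P(p) = (3 + p)/(2*p) (P(p) = (3 + p)/((2*p)) = (3 + p)*(1/(2*p)) = (3 + p)/(2*p))
G(R) = -8*R
g(n) = -40 + n (g(n) = n - 8*5 = n - 40 = -40 + n)
g(P(d(2, A(5, -5))))² = (-40 + (3 + (2 + 2*2))/(2*(2 + 2*2)))² = (-40 + (3 + (2 + 4))/(2*(2 + 4)))² = (-40 + (½)*(3 + 6)/6)² = (-40 + (½)*(⅙)*9)² = (-40 + ¾)² = (-157/4)² = 24649/16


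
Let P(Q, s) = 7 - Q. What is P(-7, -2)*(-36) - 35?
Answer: -539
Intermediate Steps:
P(-7, -2)*(-36) - 35 = (7 - 1*(-7))*(-36) - 35 = (7 + 7)*(-36) - 35 = 14*(-36) - 35 = -504 - 35 = -539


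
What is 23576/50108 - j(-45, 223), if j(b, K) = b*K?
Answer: 125714339/12527 ≈ 10035.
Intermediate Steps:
j(b, K) = K*b
23576/50108 - j(-45, 223) = 23576/50108 - 223*(-45) = 23576*(1/50108) - 1*(-10035) = 5894/12527 + 10035 = 125714339/12527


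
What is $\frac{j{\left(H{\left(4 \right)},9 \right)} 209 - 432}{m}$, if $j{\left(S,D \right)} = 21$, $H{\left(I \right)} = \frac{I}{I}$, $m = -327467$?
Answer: $- \frac{3957}{327467} \approx -0.012084$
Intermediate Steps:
$H{\left(I \right)} = 1$
$\frac{j{\left(H{\left(4 \right)},9 \right)} 209 - 432}{m} = \frac{21 \cdot 209 - 432}{-327467} = \left(4389 - 432\right) \left(- \frac{1}{327467}\right) = 3957 \left(- \frac{1}{327467}\right) = - \frac{3957}{327467}$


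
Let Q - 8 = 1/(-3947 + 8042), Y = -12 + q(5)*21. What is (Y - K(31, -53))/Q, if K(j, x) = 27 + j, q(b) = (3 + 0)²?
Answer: 487305/32761 ≈ 14.875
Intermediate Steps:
q(b) = 9 (q(b) = 3² = 9)
Y = 177 (Y = -12 + 9*21 = -12 + 189 = 177)
Q = 32761/4095 (Q = 8 + 1/(-3947 + 8042) = 8 + 1/4095 = 32761/4095 ≈ 8.0002)
(Y - K(31, -53))/Q = (177 - (27 + 31))/(32761/4095) = (177 - 1*58)*(4095/32761) = (177 - 58)*(4095/32761) = 119*(4095/32761) = 487305/32761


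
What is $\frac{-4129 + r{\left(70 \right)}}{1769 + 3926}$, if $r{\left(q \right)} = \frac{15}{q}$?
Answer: $- \frac{57803}{79730} \approx -0.72498$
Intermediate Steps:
$\frac{-4129 + r{\left(70 \right)}}{1769 + 3926} = \frac{-4129 + \frac{15}{70}}{1769 + 3926} = \frac{-4129 + 15 \cdot \frac{1}{70}}{5695} = \left(-4129 + \frac{3}{14}\right) \frac{1}{5695} = \left(- \frac{57803}{14}\right) \frac{1}{5695} = - \frac{57803}{79730}$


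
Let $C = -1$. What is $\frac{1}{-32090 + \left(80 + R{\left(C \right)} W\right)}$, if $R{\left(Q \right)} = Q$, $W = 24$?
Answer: $- \frac{1}{32034} \approx -3.1217 \cdot 10^{-5}$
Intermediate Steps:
$\frac{1}{-32090 + \left(80 + R{\left(C \right)} W\right)} = \frac{1}{-32090 + \left(80 - 24\right)} = \frac{1}{-32090 + 56} = \frac{1}{-32034} = - \frac{1}{32034}$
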